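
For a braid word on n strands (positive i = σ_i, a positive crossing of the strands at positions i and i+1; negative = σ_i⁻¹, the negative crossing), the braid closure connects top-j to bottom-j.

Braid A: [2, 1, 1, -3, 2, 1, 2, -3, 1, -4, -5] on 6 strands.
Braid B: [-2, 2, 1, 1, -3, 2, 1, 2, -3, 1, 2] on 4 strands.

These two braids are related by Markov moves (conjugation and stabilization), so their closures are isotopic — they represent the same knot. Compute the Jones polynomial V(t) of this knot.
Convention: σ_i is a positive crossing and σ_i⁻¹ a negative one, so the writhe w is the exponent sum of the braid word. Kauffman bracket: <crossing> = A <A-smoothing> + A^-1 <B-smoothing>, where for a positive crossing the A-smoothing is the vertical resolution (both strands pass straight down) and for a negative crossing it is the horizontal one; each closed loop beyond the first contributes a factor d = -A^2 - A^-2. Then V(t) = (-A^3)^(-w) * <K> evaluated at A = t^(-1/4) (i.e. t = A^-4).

Markov-equivalent braids have isotopic closures, hence identical knot invariants. Strip the Markov moves from each word to reach a common short braid β, then compute V(t) once on β.
Braid A: s2 s1 s1 s3^-1 s2 s1 s2 s3^-1 s1 s4^-1 s5^-1 on 6 strands reduces by inverse Markov moves (closure unchanged at each step):
  Destabilize: the word has the form β·s5^-1 where s5^-1 occurs only as the final letter (β ∈ B_5); drop it and the last strand → 5 strands.
  Destabilize: the word has the form β·s4^-1 where s4^-1 occurs only as the final letter (β ∈ B_4); drop it and the last strand → 4 strands.
Reduced to β = s2 s1 s1 s3^-1 s2 s1 s2 s3^-1 s1 on 4 strands, 9 crossings.
Braid B: s2^-1 s2 s1 s1 s3^-1 s2 s1 s2 s3^-1 s1 s2 on 4 strands reduces by inverse Markov moves (closure unchanged at each step):
  Deconjugate: the word is γ·β·γ⁻¹ with γ = s2^-1 (prefix) and γ⁻¹ = s2 (suffix); strip both.
Reduced to β = s2 s1 s1 s3^-1 s2 s1 s2 s3^-1 s1 on 4 strands, 9 crossings.
Both give the same β = s2 s1 s1 s3^-1 s2 s1 s2 s3^-1 s1 on 4 strands, so one state sum suffices:
Braid: s2 s1 s1 s3^-1 s2 s1 s2 s3^-1 s1 on 4 strands, 9 crossings.
Writhe w = (#positive) - (#negative) = 7 - 2 = 5.
Computing the Kauffman bracket via state sum. There are 2^9 = 512 states.
Each crossing splits two ways (0=vertical, 1=horizontal). The state's weight is A^(#A-smoothings - #B-smoothings) * d^(loops - 1).
Tabulate the states by total A-exponent and number of loops L (A-exp: L × count):
  A^9: L=4 ×1
  A^7: L=3 ×9
  A^5: L=2 ×28, L=4 ×8
  A^3: L=1 ×32, L=3 ×48, L=5 ×4
  A^1: L=2 ×91, L=4 ×34, L=6 ×1
  A^-1: L=1 ×23, L=3 ×92, L=5 ×11
  A^-3: L=2 ×43, L=4 ×40, L=6 ×1
  A^-5: L=1 ×4, L=3 ×26, L=5 ×6
  A^-7: L=2 ×4, L=4 ×5
  A^-9: L=3 ×1
Each group contributes A^e * Σ count * d^(L-1):
Powers of d = -A^2 - A^-2: d^2 = A^4 + 2 + A^-4; d^3 = -A^6 - 3*A^2 - 3*A^-2 - A^-6; d^4 = A^8 + 4*A^4 + 6 + 4*A^-4 + A^-8; d^5 = -A^10 - 5*A^6 - 10*A^2 - 10*A^-2 - 5*A^-6 - A^-10.
  A^9 * (d^3) = -A^15 - 3*A^11 - 3*A^7 - A^3
  A^7 * (9*d^2) = 9*A^11 + 18*A^7 + 9*A^3
  A^5 * (28*d + 8*d^3) = -8*A^11 - 52*A^7 - 52*A^3 - 8*A^-1
  A^3 * (32 + 48*d^2 + 4*d^4) = 4*A^11 + 64*A^7 + 152*A^3 + 64*A^-1 + 4*A^-5
  A^1 * (91*d + 34*d^3 + d^5) = -A^11 - 39*A^7 - 203*A^3 - 203*A^-1 - 39*A^-5 - A^-9
  A^-1 * (23 + 92*d^2 + 11*d^4) = 11*A^7 + 136*A^3 + 273*A^-1 + 136*A^-5 + 11*A^-9
  A^-3 * (43*d + 40*d^3 + d^5) = -A^7 - 45*A^3 - 173*A^-1 - 173*A^-5 - 45*A^-9 - A^-13
  A^-5 * (4 + 26*d^2 + 6*d^4) = 6*A^3 + 50*A^-1 + 92*A^-5 + 50*A^-9 + 6*A^-13
  A^-7 * (4*d + 5*d^3) = -5*A^-1 - 19*A^-5 - 19*A^-9 - 5*A^-13
  A^-9 * (d^2) = A^-5 + 2*A^-9 + A^-13
Summing the groups: <K> = -A^15 + A^11 - 2*A^7 + 2*A^3 - 2*A^-1 + 2*A^-5 - 2*A^-9 + A^-13
Normalise by the writhe: (-A^3)^(-w) = (-A^3)^(-5) = -A^-15, so f(A) = -A^-15 * <K> = 1 - A^-4 + 2*A^-8 - 2*A^-12 + 2*A^-16 - 2*A^-20 + 2*A^-24 - A^-28.
Substitute A = t^(-1/4), i.e. A^e → t^(-e/4): V(t) = -t^7 + 2*t^6 - 2*t^5 + 2*t^4 - 2*t^3 + 2*t^2 - t + 1

Answer: -t^7 + 2*t^6 - 2*t^5 + 2*t^4 - 2*t^3 + 2*t^2 - t + 1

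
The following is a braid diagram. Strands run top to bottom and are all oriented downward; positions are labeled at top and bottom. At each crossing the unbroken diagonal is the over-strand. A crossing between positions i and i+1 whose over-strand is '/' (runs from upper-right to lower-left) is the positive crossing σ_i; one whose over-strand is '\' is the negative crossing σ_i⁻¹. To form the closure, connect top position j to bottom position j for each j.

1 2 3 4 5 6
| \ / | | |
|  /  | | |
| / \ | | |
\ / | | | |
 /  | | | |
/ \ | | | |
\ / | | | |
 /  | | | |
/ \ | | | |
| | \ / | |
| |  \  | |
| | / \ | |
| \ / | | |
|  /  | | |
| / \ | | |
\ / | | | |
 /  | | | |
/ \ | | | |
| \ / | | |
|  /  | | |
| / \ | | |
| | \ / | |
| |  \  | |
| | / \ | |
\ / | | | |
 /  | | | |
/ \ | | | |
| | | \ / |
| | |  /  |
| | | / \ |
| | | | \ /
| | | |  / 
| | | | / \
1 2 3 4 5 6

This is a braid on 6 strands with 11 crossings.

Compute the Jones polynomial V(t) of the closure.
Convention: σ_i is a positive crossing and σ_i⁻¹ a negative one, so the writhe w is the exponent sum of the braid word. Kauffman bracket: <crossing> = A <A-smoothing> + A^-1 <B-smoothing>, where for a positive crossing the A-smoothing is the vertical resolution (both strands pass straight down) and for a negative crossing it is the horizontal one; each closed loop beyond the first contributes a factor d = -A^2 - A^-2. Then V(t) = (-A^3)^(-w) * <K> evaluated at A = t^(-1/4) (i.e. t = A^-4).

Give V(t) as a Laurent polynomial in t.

Reading the diagram top to bottom ('/'-over between positions i,i+1 = s_i, '\'-over = s_i^-1): braid word = s2 s1 s1 s3^-1 s2 s1 s2 s3^-1 s1 s4 s5.
The presented braid s2 s1 s1 s3^-1 s2 s1 s2 s3^-1 s1 s4 s5 on 6 strands reduces by inverse Markov moves (closure unchanged at each step):
  Destabilize: the word has the form β·s5 where s5 occurs only as the final letter (β ∈ B_5); drop it and the last strand → 5 strands.
  Destabilize: the word has the form β·s4 where s4 occurs only as the final letter (β ∈ B_4); drop it and the last strand → 4 strands.
Reduced to β = s2 s1 s1 s3^-1 s2 s1 s2 s3^-1 s1 on 4 strands, 9 crossings.
Compute on β:
Braid: s2 s1 s1 s3^-1 s2 s1 s2 s3^-1 s1 on 4 strands, 9 crossings.
Writhe w = (#positive) - (#negative) = 7 - 2 = 5.
Enumerate smoothing states for the bracket polynomial. There are 2^9 = 512 states.
For each crossing: s=0 is the vertical smoothing, s=1 horizontal. Crossing k contributes A^(sign_k * (1 - 2*s_k)); loop factor d = -A^2 - A^-2.
Tabulate the states by total A-exponent and number of loops L (A-exp: L × count):
  A^9: L=4 ×1
  A^7: L=3 ×9
  A^5: L=2 ×28, L=4 ×8
  A^3: L=1 ×32, L=3 ×48, L=5 ×4
  A^1: L=2 ×91, L=4 ×34, L=6 ×1
  A^-1: L=1 ×23, L=3 ×92, L=5 ×11
  A^-3: L=2 ×43, L=4 ×40, L=6 ×1
  A^-5: L=1 ×4, L=3 ×26, L=5 ×6
  A^-7: L=2 ×4, L=4 ×5
  A^-9: L=3 ×1
Each group contributes A^e * Σ count * d^(L-1):
Powers of d = -A^2 - A^-2: d^2 = A^4 + 2 + A^-4; d^3 = -A^6 - 3*A^2 - 3*A^-2 - A^-6; d^4 = A^8 + 4*A^4 + 6 + 4*A^-4 + A^-8; d^5 = -A^10 - 5*A^6 - 10*A^2 - 10*A^-2 - 5*A^-6 - A^-10.
  A^9 * (d^3) = -A^15 - 3*A^11 - 3*A^7 - A^3
  A^7 * (9*d^2) = 9*A^11 + 18*A^7 + 9*A^3
  A^5 * (28*d + 8*d^3) = -8*A^11 - 52*A^7 - 52*A^3 - 8*A^-1
  A^3 * (32 + 48*d^2 + 4*d^4) = 4*A^11 + 64*A^7 + 152*A^3 + 64*A^-1 + 4*A^-5
  A^1 * (91*d + 34*d^3 + d^5) = -A^11 - 39*A^7 - 203*A^3 - 203*A^-1 - 39*A^-5 - A^-9
  A^-1 * (23 + 92*d^2 + 11*d^4) = 11*A^7 + 136*A^3 + 273*A^-1 + 136*A^-5 + 11*A^-9
  A^-3 * (43*d + 40*d^3 + d^5) = -A^7 - 45*A^3 - 173*A^-1 - 173*A^-5 - 45*A^-9 - A^-13
  A^-5 * (4 + 26*d^2 + 6*d^4) = 6*A^3 + 50*A^-1 + 92*A^-5 + 50*A^-9 + 6*A^-13
  A^-7 * (4*d + 5*d^3) = -5*A^-1 - 19*A^-5 - 19*A^-9 - 5*A^-13
  A^-9 * (d^2) = A^-5 + 2*A^-9 + A^-13
Summing the groups: <K> = -A^15 + A^11 - 2*A^7 + 2*A^3 - 2*A^-1 + 2*A^-5 - 2*A^-9 + A^-13
Normalise by the writhe: (-A^3)^(-w) = (-A^3)^(-5) = -A^-15, so f(A) = -A^-15 * <K> = 1 - A^-4 + 2*A^-8 - 2*A^-12 + 2*A^-16 - 2*A^-20 + 2*A^-24 - A^-28.
Substitute A = t^(-1/4), i.e. A^e → t^(-e/4): V(t) = -t^7 + 2*t^6 - 2*t^5 + 2*t^4 - 2*t^3 + 2*t^2 - t + 1

Answer: -t^7 + 2*t^6 - 2*t^5 + 2*t^4 - 2*t^3 + 2*t^2 - t + 1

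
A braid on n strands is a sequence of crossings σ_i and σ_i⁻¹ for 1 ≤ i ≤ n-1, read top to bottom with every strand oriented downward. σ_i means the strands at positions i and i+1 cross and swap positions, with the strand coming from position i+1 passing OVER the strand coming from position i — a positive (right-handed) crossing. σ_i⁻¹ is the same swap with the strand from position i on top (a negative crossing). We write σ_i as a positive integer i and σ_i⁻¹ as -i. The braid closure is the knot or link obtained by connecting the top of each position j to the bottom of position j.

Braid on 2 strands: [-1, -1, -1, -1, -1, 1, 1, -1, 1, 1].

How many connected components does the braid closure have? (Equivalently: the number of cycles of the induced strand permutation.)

Track the strand permutation on 2 strands, starting from identity.
  step 1: s1^-1 swaps positions 1,2 -> [2 1]
  step 2: s1^-1 swaps positions 1,2 -> [1 2]
  step 3: s1^-1 swaps positions 1,2 -> [2 1]
  step 4: s1^-1 swaps positions 1,2 -> [1 2]
  step 5: s1^-1 swaps positions 1,2 -> [2 1]
  step 6: s1 swaps positions 1,2 -> [1 2]
  step 7: s1 swaps positions 1,2 -> [2 1]
  step 8: s1^-1 swaps positions 1,2 -> [1 2]
  step 9: s1 swaps positions 1,2 -> [2 1]
  step 10: s1 swaps positions 1,2 -> [1 2]
Final permutation (position -> original strand): [1 2]
Closure components = cycle count of this permutation = 2.

Answer: 2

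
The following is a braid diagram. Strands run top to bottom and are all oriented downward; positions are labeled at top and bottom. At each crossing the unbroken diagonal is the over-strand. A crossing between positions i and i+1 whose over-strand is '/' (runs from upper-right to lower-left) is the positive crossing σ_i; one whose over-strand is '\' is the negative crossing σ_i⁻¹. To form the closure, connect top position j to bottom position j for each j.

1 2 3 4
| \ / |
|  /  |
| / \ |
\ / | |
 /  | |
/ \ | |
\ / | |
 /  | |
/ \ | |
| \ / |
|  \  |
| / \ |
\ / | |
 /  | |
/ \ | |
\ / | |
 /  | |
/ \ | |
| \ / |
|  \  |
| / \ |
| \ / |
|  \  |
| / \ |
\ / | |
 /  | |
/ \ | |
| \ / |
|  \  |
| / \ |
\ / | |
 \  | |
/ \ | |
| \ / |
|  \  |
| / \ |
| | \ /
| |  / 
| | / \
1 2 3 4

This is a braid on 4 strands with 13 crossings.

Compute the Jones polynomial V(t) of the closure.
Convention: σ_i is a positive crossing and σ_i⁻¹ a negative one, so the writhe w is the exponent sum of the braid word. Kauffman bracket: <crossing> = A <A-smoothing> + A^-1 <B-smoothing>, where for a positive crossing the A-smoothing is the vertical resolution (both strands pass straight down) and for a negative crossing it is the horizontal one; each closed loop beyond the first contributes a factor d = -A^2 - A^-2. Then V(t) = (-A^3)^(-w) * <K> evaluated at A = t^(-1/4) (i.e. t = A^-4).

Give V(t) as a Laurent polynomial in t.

Reading the diagram top to bottom ('/'-over between positions i,i+1 = s_i, '\'-over = s_i^-1): braid word = s2 s1 s1 s2^-1 s1 s1 s2^-1 s2^-1 s1 s2^-1 s1^-1 s2^-1 s3.
The presented braid s2 s1 s1 s2^-1 s1 s1 s2^-1 s2^-1 s1 s2^-1 s1^-1 s2^-1 s3 on 4 strands reduces by inverse Markov moves (closure unchanged at each step):
  Destabilize: the word has the form β·s3 where s3 occurs only as the final letter (β ∈ B_3); drop it and the last strand → 3 strands.
  Deconjugate: the word is γ·β·γ⁻¹ with γ = s2 s1 (prefix) and γ⁻¹ = s1^-1 s2^-1 (suffix); strip both.
Reduced to β = s1 s2^-1 s1 s1 s2^-1 s2^-1 s1 s2^-1 on 3 strands, 8 crossings.
Compute on β:
Braid: s1 s2^-1 s1 s1 s2^-1 s2^-1 s1 s2^-1 on 3 strands, 8 crossings.
Writhe w = (#positive) - (#negative) = 4 - 4 = 0.
Computing the Kauffman bracket via state sum. There are 2^8 = 256 states.
Each crossing splits two ways (0=vertical, 1=horizontal). The state's weight is A^(#A-smoothings - #B-smoothings) * d^(loops - 1).
Tabulate the states by total A-exponent and number of loops L (A-exp: L × count):
  A^8: L=5 ×1
  A^6: L=4 ×8
  A^4: L=3 ×27, L=5 ×1
  A^2: L=2 ×47, L=4 ×9
  A^0: L=1 ×37, L=3 ×32, L=5 ×1
  A^-2: L=2 ×47, L=4 ×9
  A^-4: L=3 ×27, L=5 ×1
  A^-6: L=4 ×8
  A^-8: L=5 ×1
Each group contributes A^e * Σ count * d^(L-1):
Powers of d = -A^2 - A^-2: d^2 = A^4 + 2 + A^-4; d^3 = -A^6 - 3*A^2 - 3*A^-2 - A^-6; d^4 = A^8 + 4*A^4 + 6 + 4*A^-4 + A^-8.
  A^8 * (d^4) = A^16 + 4*A^12 + 6*A^8 + 4*A^4 + 1
  A^6 * (8*d^3) = -8*A^12 - 24*A^8 - 24*A^4 - 8
  A^4 * (27*d^2 + d^4) = A^12 + 31*A^8 + 60*A^4 + 31 + A^-4
  A^2 * (47*d + 9*d^3) = -9*A^8 - 74*A^4 - 74 - 9*A^-4
  A^0 * (37 + 32*d^2 + d^4) = A^8 + 36*A^4 + 107 + 36*A^-4 + A^-8
  A^-2 * (47*d + 9*d^3) = -9*A^4 - 74 - 74*A^-4 - 9*A^-8
  A^-4 * (27*d^2 + d^4) = A^4 + 31 + 60*A^-4 + 31*A^-8 + A^-12
  A^-6 * (8*d^3) = -8 - 24*A^-4 - 24*A^-8 - 8*A^-12
  A^-8 * (d^4) = 1 + 4*A^-4 + 6*A^-8 + 4*A^-12 + A^-16
Summing the groups: <K> = A^16 - 3*A^12 + 5*A^8 - 6*A^4 + 7 - 6*A^-4 + 5*A^-8 - 3*A^-12 + A^-16
Normalise by the writhe: (-A^3)^(-w) = (-A^3)^(0) = 1, so f(A) = 1 * <K> = A^16 - 3*A^12 + 5*A^8 - 6*A^4 + 7 - 6*A^-4 + 5*A^-8 - 3*A^-12 + A^-16.
Substitute A = t^(-1/4), i.e. A^e → t^(-e/4): V(t) = t^4 - 3*t^3 + 5*t^2 - 6*t + 7 - 6*t^-1 + 5*t^-2 - 3*t^-3 + t^-4

Answer: t^4 - 3*t^3 + 5*t^2 - 6*t + 7 - 6*t^-1 + 5*t^-2 - 3*t^-3 + t^-4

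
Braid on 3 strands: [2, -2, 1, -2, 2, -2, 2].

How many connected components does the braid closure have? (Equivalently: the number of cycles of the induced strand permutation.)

2

Derivation:
Track the strand permutation on 3 strands, starting from identity.
  step 1: s2 swaps positions 2,3 -> [1 3 2]
  step 2: s2^-1 swaps positions 2,3 -> [1 2 3]
  step 3: s1 swaps positions 1,2 -> [2 1 3]
  step 4: s2^-1 swaps positions 2,3 -> [2 3 1]
  step 5: s2 swaps positions 2,3 -> [2 1 3]
  step 6: s2^-1 swaps positions 2,3 -> [2 3 1]
  step 7: s2 swaps positions 2,3 -> [2 1 3]
Final permutation (position -> original strand): [2 1 3]
Closure components = cycle count of this permutation = 2.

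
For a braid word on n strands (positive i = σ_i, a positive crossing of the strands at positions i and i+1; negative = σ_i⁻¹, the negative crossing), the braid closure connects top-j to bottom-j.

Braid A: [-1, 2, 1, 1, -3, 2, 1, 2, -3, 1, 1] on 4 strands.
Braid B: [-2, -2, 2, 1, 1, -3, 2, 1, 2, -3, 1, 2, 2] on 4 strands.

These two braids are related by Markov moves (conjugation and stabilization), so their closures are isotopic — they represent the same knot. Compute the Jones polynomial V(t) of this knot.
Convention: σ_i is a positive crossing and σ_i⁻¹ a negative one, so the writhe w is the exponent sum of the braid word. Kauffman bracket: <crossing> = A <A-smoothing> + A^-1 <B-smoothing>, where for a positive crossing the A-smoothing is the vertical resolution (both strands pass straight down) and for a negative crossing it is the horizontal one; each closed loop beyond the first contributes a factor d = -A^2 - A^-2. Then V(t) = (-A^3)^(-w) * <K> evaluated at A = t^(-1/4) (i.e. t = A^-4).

-t^7 + 2*t^6 - 2*t^5 + 2*t^4 - 2*t^3 + 2*t^2 - t + 1

Derivation:
Markov-equivalent braids have isotopic closures, hence identical knot invariants. Strip the Markov moves from each word to reach a common short braid β, then compute V(t) once on β.
Braid A: s1^-1 s2 s1 s1 s3^-1 s2 s1 s2 s3^-1 s1 s1 on 4 strands reduces by inverse Markov moves (closure unchanged at each step):
  Deconjugate: the word is γ·β·γ⁻¹ with γ = s1^-1 (prefix) and γ⁻¹ = s1 (suffix); strip both.
Reduced to β = s2 s1 s1 s3^-1 s2 s1 s2 s3^-1 s1 on 4 strands, 9 crossings.
Braid B: s2^-1 s2^-1 s2 s1 s1 s3^-1 s2 s1 s2 s3^-1 s1 s2 s2 on 4 strands reduces by inverse Markov moves (closure unchanged at each step):
  Deconjugate: the word is γ·β·γ⁻¹ with γ = s2^-1 s2^-1 (prefix) and γ⁻¹ = s2 s2 (suffix); strip both.
Reduced to β = s2 s1 s1 s3^-1 s2 s1 s2 s3^-1 s1 on 4 strands, 9 crossings.
Both give the same β = s2 s1 s1 s3^-1 s2 s1 s2 s3^-1 s1 on 4 strands, so one state sum suffices:
Braid: s2 s1 s1 s3^-1 s2 s1 s2 s3^-1 s1 on 4 strands, 9 crossings.
Writhe w = (#positive) - (#negative) = 7 - 2 = 5.
State-sum expansion of <K>. There are 2^9 = 512 states.
For each crossing: s=0 is the vertical smoothing, s=1 horizontal. Crossing k contributes A^(sign_k * (1 - 2*s_k)); loop factor d = -A^2 - A^-2.
Tabulate the states by total A-exponent and number of loops L (A-exp: L × count):
  A^9: L=4 ×1
  A^7: L=3 ×9
  A^5: L=2 ×28, L=4 ×8
  A^3: L=1 ×32, L=3 ×48, L=5 ×4
  A^1: L=2 ×91, L=4 ×34, L=6 ×1
  A^-1: L=1 ×23, L=3 ×92, L=5 ×11
  A^-3: L=2 ×43, L=4 ×40, L=6 ×1
  A^-5: L=1 ×4, L=3 ×26, L=5 ×6
  A^-7: L=2 ×4, L=4 ×5
  A^-9: L=3 ×1
Each group contributes A^e * Σ count * d^(L-1):
Powers of d = -A^2 - A^-2: d^2 = A^4 + 2 + A^-4; d^3 = -A^6 - 3*A^2 - 3*A^-2 - A^-6; d^4 = A^8 + 4*A^4 + 6 + 4*A^-4 + A^-8; d^5 = -A^10 - 5*A^6 - 10*A^2 - 10*A^-2 - 5*A^-6 - A^-10.
  A^9 * (d^3) = -A^15 - 3*A^11 - 3*A^7 - A^3
  A^7 * (9*d^2) = 9*A^11 + 18*A^7 + 9*A^3
  A^5 * (28*d + 8*d^3) = -8*A^11 - 52*A^7 - 52*A^3 - 8*A^-1
  A^3 * (32 + 48*d^2 + 4*d^4) = 4*A^11 + 64*A^7 + 152*A^3 + 64*A^-1 + 4*A^-5
  A^1 * (91*d + 34*d^3 + d^5) = -A^11 - 39*A^7 - 203*A^3 - 203*A^-1 - 39*A^-5 - A^-9
  A^-1 * (23 + 92*d^2 + 11*d^4) = 11*A^7 + 136*A^3 + 273*A^-1 + 136*A^-5 + 11*A^-9
  A^-3 * (43*d + 40*d^3 + d^5) = -A^7 - 45*A^3 - 173*A^-1 - 173*A^-5 - 45*A^-9 - A^-13
  A^-5 * (4 + 26*d^2 + 6*d^4) = 6*A^3 + 50*A^-1 + 92*A^-5 + 50*A^-9 + 6*A^-13
  A^-7 * (4*d + 5*d^3) = -5*A^-1 - 19*A^-5 - 19*A^-9 - 5*A^-13
  A^-9 * (d^2) = A^-5 + 2*A^-9 + A^-13
Summing the groups: <K> = -A^15 + A^11 - 2*A^7 + 2*A^3 - 2*A^-1 + 2*A^-5 - 2*A^-9 + A^-13
Normalise by the writhe: (-A^3)^(-w) = (-A^3)^(-5) = -A^-15, so f(A) = -A^-15 * <K> = 1 - A^-4 + 2*A^-8 - 2*A^-12 + 2*A^-16 - 2*A^-20 + 2*A^-24 - A^-28.
Substitute A = t^(-1/4), i.e. A^e → t^(-e/4): V(t) = -t^7 + 2*t^6 - 2*t^5 + 2*t^4 - 2*t^3 + 2*t^2 - t + 1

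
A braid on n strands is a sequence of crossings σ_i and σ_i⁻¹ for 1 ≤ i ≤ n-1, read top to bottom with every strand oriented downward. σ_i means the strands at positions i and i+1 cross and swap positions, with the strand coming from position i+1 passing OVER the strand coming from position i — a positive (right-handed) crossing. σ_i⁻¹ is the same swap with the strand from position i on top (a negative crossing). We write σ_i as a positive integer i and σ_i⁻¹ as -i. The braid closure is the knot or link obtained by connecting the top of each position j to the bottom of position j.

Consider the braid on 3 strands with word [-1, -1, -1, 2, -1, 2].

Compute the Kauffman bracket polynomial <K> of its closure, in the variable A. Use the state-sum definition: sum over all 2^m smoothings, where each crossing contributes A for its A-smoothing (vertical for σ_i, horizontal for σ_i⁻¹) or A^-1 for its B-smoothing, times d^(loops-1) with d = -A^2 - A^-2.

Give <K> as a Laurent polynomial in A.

Braid: s1^-1 s1^-1 s1^-1 s2 s1^-1 s2 on 3 strands, 6 crossings.
Writhe w = (#positive) - (#negative) = 2 - 4 = -2.
State-sum expansion of <K>. There are 2^6 = 64 states.
For each crossing: s=0 is the vertical smoothing, s=1 horizontal. Crossing k contributes A^(sign_k * (1 - 2*s_k)); loop factor d = -A^2 - A^-2.
Tabulate the states by total A-exponent and number of loops L (A-exp: L × count):
  A^6: L=5 ×1
  A^4: L=4 ×6
  A^2: L=3 ×15
  A^0: L=2 ×19, L=4 ×1
  A^-2: L=1 ×11, L=3 ×4
  A^-4: L=2 ×6
  A^-6: L=3 ×1
Each group contributes A^e * Σ count * d^(L-1):
Powers of d = -A^2 - A^-2: d^2 = A^4 + 2 + A^-4; d^3 = -A^6 - 3*A^2 - 3*A^-2 - A^-6; d^4 = A^8 + 4*A^4 + 6 + 4*A^-4 + A^-8.
  A^6 * (d^4) = A^14 + 4*A^10 + 6*A^6 + 4*A^2 + A^-2
  A^4 * (6*d^3) = -6*A^10 - 18*A^6 - 18*A^2 - 6*A^-2
  A^2 * (15*d^2) = 15*A^6 + 30*A^2 + 15*A^-2
  A^0 * (19*d + d^3) = -A^6 - 22*A^2 - 22*A^-2 - A^-6
  A^-2 * (11 + 4*d^2) = 4*A^2 + 19*A^-2 + 4*A^-6
  A^-4 * (6*d) = -6*A^-2 - 6*A^-6
  A^-6 * (d^2) = A^-2 + 2*A^-6 + A^-10
Summing the groups: <K> = A^14 - 2*A^10 + 2*A^6 - 2*A^2 + 2*A^-2 - A^-6 + A^-10

Answer: A^14 - 2*A^10 + 2*A^6 - 2*A^2 + 2*A^-2 - A^-6 + A^-10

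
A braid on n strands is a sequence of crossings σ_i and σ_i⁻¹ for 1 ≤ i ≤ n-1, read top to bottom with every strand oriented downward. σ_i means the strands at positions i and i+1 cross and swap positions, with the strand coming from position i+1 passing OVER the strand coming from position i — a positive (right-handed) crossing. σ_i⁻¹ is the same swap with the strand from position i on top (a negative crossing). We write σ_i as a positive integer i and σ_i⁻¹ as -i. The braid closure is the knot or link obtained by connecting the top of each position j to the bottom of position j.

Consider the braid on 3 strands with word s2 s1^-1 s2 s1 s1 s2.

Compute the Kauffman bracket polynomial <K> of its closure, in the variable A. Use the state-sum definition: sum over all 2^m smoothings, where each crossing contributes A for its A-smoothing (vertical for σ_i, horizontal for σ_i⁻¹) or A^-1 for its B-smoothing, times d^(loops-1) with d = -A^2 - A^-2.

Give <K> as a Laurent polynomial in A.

Braid: s2 s1^-1 s2 s1 s1 s2 on 3 strands, 6 crossings.
Writhe w = (#positive) - (#negative) = 5 - 1 = 4.
Enumerate smoothing states for the bracket polynomial. There are 2^6 = 64 states.
Each crossing splits two ways (0=vertical, 1=horizontal). The state's weight is A^(#A-smoothings - #B-smoothings) * d^(loops - 1).
Tabulate the states by total A-exponent and number of loops L (A-exp: L × count):
  A^6: L=2 ×1
  A^4: L=1 ×3, L=3 ×3
  A^2: L=2 ×14, L=4 ×1
  A^0: L=1 ×10, L=3 ×10
  A^-2: L=2 ×13, L=4 ×2
  A^-4: L=3 ×6
  A^-6: L=4 ×1
Each group contributes A^e * Σ count * d^(L-1):
Powers of d = -A^2 - A^-2: d^2 = A^4 + 2 + A^-4; d^3 = -A^6 - 3*A^2 - 3*A^-2 - A^-6.
  A^6 * (d) = -A^8 - A^4
  A^4 * (3 + 3*d^2) = 3*A^8 + 9*A^4 + 3
  A^2 * (14*d + d^3) = -A^8 - 17*A^4 - 17 - A^-4
  A^0 * (10 + 10*d^2) = 10*A^4 + 30 + 10*A^-4
  A^-2 * (13*d + 2*d^3) = -2*A^4 - 19 - 19*A^-4 - 2*A^-8
  A^-4 * (6*d^2) = 6 + 12*A^-4 + 6*A^-8
  A^-6 * (d^3) = -1 - 3*A^-4 - 3*A^-8 - A^-12
Summing the groups: <K> = A^8 - A^4 + 2 - A^-4 + A^-8 - A^-12

Answer: A^8 - A^4 + 2 - A^-4 + A^-8 - A^-12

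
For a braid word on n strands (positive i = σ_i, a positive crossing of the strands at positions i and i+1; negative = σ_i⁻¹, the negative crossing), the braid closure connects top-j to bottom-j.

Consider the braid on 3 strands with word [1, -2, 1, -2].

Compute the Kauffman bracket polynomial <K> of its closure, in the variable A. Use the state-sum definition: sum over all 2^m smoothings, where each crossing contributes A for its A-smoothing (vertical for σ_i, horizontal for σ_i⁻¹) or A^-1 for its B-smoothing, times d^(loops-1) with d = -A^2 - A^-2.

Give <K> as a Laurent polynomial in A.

Braid: s1 s2^-1 s1 s2^-1 on 3 strands, 4 crossings.
Writhe w = (#positive) - (#negative) = 2 - 2 = 0.
Computing the Kauffman bracket via state sum. There are 2^4 = 16 states.
For each crossing: s=0 is the vertical smoothing, s=1 horizontal. Crossing k contributes A^(sign_k * (1 - 2*s_k)); loop factor d = -A^2 - A^-2.
  state 0000: A-exp=+0, loops=3, term = A^0 * d^2
  state 0001: A-exp=+2, loops=2, term = A^2 * d^1
  state 0010: A-exp=-2, loops=2, term = A^-2 * d^1
  state 0011: A-exp=+0, loops=1, term = A^0 * d^0
  state 0100: A-exp=+2, loops=2, term = A^2 * d^1
  state 0101: A-exp=+4, loops=3, term = A^4 * d^2
  state 0110: A-exp=+0, loops=1, term = A^0 * d^0
  state 0111: A-exp=+2, loops=2, term = A^2 * d^1
  state 1000: A-exp=-2, loops=2, term = A^-2 * d^1
  state 1001: A-exp=+0, loops=1, term = A^0 * d^0
  state 1010: A-exp=-4, loops=3, term = A^-4 * d^2
  state 1011: A-exp=-2, loops=2, term = A^-2 * d^1
  state 1100: A-exp=+0, loops=1, term = A^0 * d^0
  state 1101: A-exp=+2, loops=2, term = A^2 * d^1
  state 1110: A-exp=-2, loops=2, term = A^-2 * d^1
  state 1111: A-exp=+0, loops=1, term = A^0 * d^0
Collect the terms by A-exponent (count of states per loop number):
Powers of d = -A^2 - A^-2: d^2 = A^4 + 2 + A^-4.
  A^4 * (d^2) = A^8 + 2*A^4 + 1
  A^2 * (4*d) = -4*A^4 - 4
  A^0 * (5 + d^2) = A^4 + 7 + A^-4
  A^-2 * (4*d) = -4 - 4*A^-4
  A^-4 * (d^2) = 1 + 2*A^-4 + A^-8
Summing the groups: <K> = A^8 - A^4 + 1 - A^-4 + A^-8

Answer: A^8 - A^4 + 1 - A^-4 + A^-8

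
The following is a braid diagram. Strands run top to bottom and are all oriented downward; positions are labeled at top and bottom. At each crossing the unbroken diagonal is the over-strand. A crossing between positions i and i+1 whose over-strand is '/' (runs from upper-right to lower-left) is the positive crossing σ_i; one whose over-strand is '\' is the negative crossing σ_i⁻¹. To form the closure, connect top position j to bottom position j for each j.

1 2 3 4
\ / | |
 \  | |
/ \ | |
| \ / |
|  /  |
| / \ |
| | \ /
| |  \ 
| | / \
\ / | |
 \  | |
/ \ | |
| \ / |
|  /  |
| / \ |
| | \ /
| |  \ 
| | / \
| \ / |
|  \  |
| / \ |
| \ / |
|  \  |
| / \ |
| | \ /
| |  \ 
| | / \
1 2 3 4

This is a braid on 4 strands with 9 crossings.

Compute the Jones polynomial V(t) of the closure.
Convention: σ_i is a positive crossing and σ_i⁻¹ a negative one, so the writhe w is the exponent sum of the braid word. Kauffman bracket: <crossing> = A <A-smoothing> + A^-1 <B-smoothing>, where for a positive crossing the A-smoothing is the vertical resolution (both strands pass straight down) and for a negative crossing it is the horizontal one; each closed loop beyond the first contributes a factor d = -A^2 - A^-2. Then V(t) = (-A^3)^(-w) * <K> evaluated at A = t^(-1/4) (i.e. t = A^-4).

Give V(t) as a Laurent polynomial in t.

2*t^-1 - 3*t^-2 + 4*t^-3 - 4*t^-4 + 4*t^-5 - 3*t^-6 + 2*t^-7 - t^-8

Derivation:
Reading the diagram top to bottom ('/'-over between positions i,i+1 = s_i, '\'-over = s_i^-1): braid word = s1^-1 s2 s3^-1 s1^-1 s2 s3^-1 s2^-1 s2^-1 s3^-1.
Braid: s1^-1 s2 s3^-1 s1^-1 s2 s3^-1 s2^-1 s2^-1 s3^-1 on 4 strands, 9 crossings.
Writhe w = (#positive) - (#negative) = 2 - 7 = -5.
Computing the Kauffman bracket via state sum. There are 2^9 = 512 states.
For each crossing: s=0 is the vertical smoothing, s=1 horizontal. Crossing k contributes A^(sign_k * (1 - 2*s_k)); loop factor d = -A^2 - A^-2.
Tabulate the states by total A-exponent and number of loops L (A-exp: L × count):
  A^9: L=5 ×1
  A^7: L=4 ×9
  A^5: L=3 ×33, L=5 ×3
  A^3: L=2 ×59, L=4 ×25
  A^1: L=1 ×42, L=3 ×80, L=5 ×4
  A^-1: L=2 ×93, L=4 ×33
  A^-3: L=1 ×19, L=3 ×58, L=5 ×7
  A^-5: L=2 ×19, L=4 ×16, L=6 ×1
  A^-7: L=3 ×7, L=5 ×2
  A^-9: L=4 ×1
Each group contributes A^e * Σ count * d^(L-1):
Powers of d = -A^2 - A^-2: d^2 = A^4 + 2 + A^-4; d^3 = -A^6 - 3*A^2 - 3*A^-2 - A^-6; d^4 = A^8 + 4*A^4 + 6 + 4*A^-4 + A^-8; d^5 = -A^10 - 5*A^6 - 10*A^2 - 10*A^-2 - 5*A^-6 - A^-10.
  A^9 * (d^4) = A^17 + 4*A^13 + 6*A^9 + 4*A^5 + A
  A^7 * (9*d^3) = -9*A^13 - 27*A^9 - 27*A^5 - 9*A
  A^5 * (33*d^2 + 3*d^4) = 3*A^13 + 45*A^9 + 84*A^5 + 45*A + 3*A^-3
  A^3 * (59*d + 25*d^3) = -25*A^9 - 134*A^5 - 134*A - 25*A^-3
  A^1 * (42 + 80*d^2 + 4*d^4) = 4*A^9 + 96*A^5 + 226*A + 96*A^-3 + 4*A^-7
  A^-1 * (93*d + 33*d^3) = -33*A^5 - 192*A - 192*A^-3 - 33*A^-7
  A^-3 * (19 + 58*d^2 + 7*d^4) = 7*A^5 + 86*A + 177*A^-3 + 86*A^-7 + 7*A^-11
  A^-5 * (19*d + 16*d^3 + d^5) = -A^5 - 21*A - 77*A^-3 - 77*A^-7 - 21*A^-11 - A^-15
  A^-7 * (7*d^2 + 2*d^4) = 2*A + 15*A^-3 + 26*A^-7 + 15*A^-11 + 2*A^-15
  A^-9 * (d^3) = -A^-3 - 3*A^-7 - 3*A^-11 - A^-15
Summing the groups: <K> = A^17 - 2*A^13 + 3*A^9 - 4*A^5 + 4*A - 4*A^-3 + 3*A^-7 - 2*A^-11
Normalise by the writhe: (-A^3)^(-w) = (-A^3)^(5) = -A^15, so f(A) = -A^15 * <K> = -A^32 + 2*A^28 - 3*A^24 + 4*A^20 - 4*A^16 + 4*A^12 - 3*A^8 + 2*A^4.
Substitute A = t^(-1/4), i.e. A^e → t^(-e/4): V(t) = 2*t^-1 - 3*t^-2 + 4*t^-3 - 4*t^-4 + 4*t^-5 - 3*t^-6 + 2*t^-7 - t^-8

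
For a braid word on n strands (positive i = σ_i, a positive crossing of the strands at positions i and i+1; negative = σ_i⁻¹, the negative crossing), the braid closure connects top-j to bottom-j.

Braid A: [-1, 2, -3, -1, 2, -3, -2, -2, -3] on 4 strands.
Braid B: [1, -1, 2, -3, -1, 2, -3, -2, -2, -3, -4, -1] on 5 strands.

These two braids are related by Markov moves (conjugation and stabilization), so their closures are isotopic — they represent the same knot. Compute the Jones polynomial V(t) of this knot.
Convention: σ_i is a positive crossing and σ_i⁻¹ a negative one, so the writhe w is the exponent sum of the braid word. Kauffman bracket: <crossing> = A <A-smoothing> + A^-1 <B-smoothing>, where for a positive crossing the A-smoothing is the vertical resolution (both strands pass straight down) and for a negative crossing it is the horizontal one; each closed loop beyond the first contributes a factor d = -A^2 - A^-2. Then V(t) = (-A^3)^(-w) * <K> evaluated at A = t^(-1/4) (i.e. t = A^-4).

Markov-equivalent braids have isotopic closures, hence identical knot invariants. Strip the Markov moves from each word to reach a common short braid β, then compute V(t) once on β.
Braid A: s1^-1 s2 s3^-1 s1^-1 s2 s3^-1 s2^-1 s2^-1 s3^-1 on 4 strands has no conjugating prefix/suffix or stabilization to strip; take β = s1^-1 s2 s3^-1 s1^-1 s2 s3^-1 s2^-1 s2^-1 s3^-1.
Braid B: s1 s1^-1 s2 s3^-1 s1^-1 s2 s3^-1 s2^-1 s2^-1 s3^-1 s4^-1 s1^-1 on 5 strands reduces by inverse Markov moves (closure unchanged at each step):
  Deconjugate: the word is γ·β·γ⁻¹ with γ = s1 (prefix) and γ⁻¹ = s1^-1 (suffix); strip both.
  Destabilize: the word has the form β·s4^-1 where s4^-1 occurs only as the final letter (β ∈ B_4); drop it and the last strand → 4 strands.
Reduced to β = s1^-1 s2 s3^-1 s1^-1 s2 s3^-1 s2^-1 s2^-1 s3^-1 on 4 strands, 9 crossings.
Both give the same β = s1^-1 s2 s3^-1 s1^-1 s2 s3^-1 s2^-1 s2^-1 s3^-1 on 4 strands, so one state sum suffices:
Braid: s1^-1 s2 s3^-1 s1^-1 s2 s3^-1 s2^-1 s2^-1 s3^-1 on 4 strands, 9 crossings.
Writhe w = (#positive) - (#negative) = 2 - 7 = -5.
Computing the Kauffman bracket via state sum. There are 2^9 = 512 states.
For each crossing: s=0 is the vertical smoothing, s=1 horizontal. Crossing k contributes A^(sign_k * (1 - 2*s_k)); loop factor d = -A^2 - A^-2.
Tabulate the states by total A-exponent and number of loops L (A-exp: L × count):
  A^9: L=5 ×1
  A^7: L=4 ×9
  A^5: L=3 ×33, L=5 ×3
  A^3: L=2 ×59, L=4 ×25
  A^1: L=1 ×42, L=3 ×80, L=5 ×4
  A^-1: L=2 ×93, L=4 ×33
  A^-3: L=1 ×19, L=3 ×58, L=5 ×7
  A^-5: L=2 ×19, L=4 ×16, L=6 ×1
  A^-7: L=3 ×7, L=5 ×2
  A^-9: L=4 ×1
Each group contributes A^e * Σ count * d^(L-1):
Powers of d = -A^2 - A^-2: d^2 = A^4 + 2 + A^-4; d^3 = -A^6 - 3*A^2 - 3*A^-2 - A^-6; d^4 = A^8 + 4*A^4 + 6 + 4*A^-4 + A^-8; d^5 = -A^10 - 5*A^6 - 10*A^2 - 10*A^-2 - 5*A^-6 - A^-10.
  A^9 * (d^4) = A^17 + 4*A^13 + 6*A^9 + 4*A^5 + A
  A^7 * (9*d^3) = -9*A^13 - 27*A^9 - 27*A^5 - 9*A
  A^5 * (33*d^2 + 3*d^4) = 3*A^13 + 45*A^9 + 84*A^5 + 45*A + 3*A^-3
  A^3 * (59*d + 25*d^3) = -25*A^9 - 134*A^5 - 134*A - 25*A^-3
  A^1 * (42 + 80*d^2 + 4*d^4) = 4*A^9 + 96*A^5 + 226*A + 96*A^-3 + 4*A^-7
  A^-1 * (93*d + 33*d^3) = -33*A^5 - 192*A - 192*A^-3 - 33*A^-7
  A^-3 * (19 + 58*d^2 + 7*d^4) = 7*A^5 + 86*A + 177*A^-3 + 86*A^-7 + 7*A^-11
  A^-5 * (19*d + 16*d^3 + d^5) = -A^5 - 21*A - 77*A^-3 - 77*A^-7 - 21*A^-11 - A^-15
  A^-7 * (7*d^2 + 2*d^4) = 2*A + 15*A^-3 + 26*A^-7 + 15*A^-11 + 2*A^-15
  A^-9 * (d^3) = -A^-3 - 3*A^-7 - 3*A^-11 - A^-15
Summing the groups: <K> = A^17 - 2*A^13 + 3*A^9 - 4*A^5 + 4*A - 4*A^-3 + 3*A^-7 - 2*A^-11
Normalise by the writhe: (-A^3)^(-w) = (-A^3)^(5) = -A^15, so f(A) = -A^15 * <K> = -A^32 + 2*A^28 - 3*A^24 + 4*A^20 - 4*A^16 + 4*A^12 - 3*A^8 + 2*A^4.
Substitute A = t^(-1/4), i.e. A^e → t^(-e/4): V(t) = 2*t^-1 - 3*t^-2 + 4*t^-3 - 4*t^-4 + 4*t^-5 - 3*t^-6 + 2*t^-7 - t^-8

Answer: 2*t^-1 - 3*t^-2 + 4*t^-3 - 4*t^-4 + 4*t^-5 - 3*t^-6 + 2*t^-7 - t^-8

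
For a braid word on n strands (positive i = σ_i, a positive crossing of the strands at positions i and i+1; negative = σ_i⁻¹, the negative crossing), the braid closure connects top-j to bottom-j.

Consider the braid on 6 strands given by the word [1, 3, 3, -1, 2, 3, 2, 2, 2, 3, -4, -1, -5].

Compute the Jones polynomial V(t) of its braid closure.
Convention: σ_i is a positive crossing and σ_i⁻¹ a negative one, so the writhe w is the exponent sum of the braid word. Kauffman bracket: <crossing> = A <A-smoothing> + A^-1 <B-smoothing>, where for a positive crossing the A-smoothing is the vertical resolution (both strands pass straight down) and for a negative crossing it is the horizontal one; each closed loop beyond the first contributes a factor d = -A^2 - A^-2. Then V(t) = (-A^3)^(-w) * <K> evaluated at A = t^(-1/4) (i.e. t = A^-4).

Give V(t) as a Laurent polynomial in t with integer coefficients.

-t^10 + t^9 - t^8 + t^7 - t^6 + t^5 + t^3

Derivation:
The presented braid s1 s3 s3 s1^-1 s2 s3 s2 s2 s2 s3 s4^-1 s1^-1 s5^-1 on 6 strands reduces by inverse Markov moves (closure unchanged at each step):
  Destabilize: the word has the form β·s5^-1 where s5^-1 occurs only as the final letter (β ∈ B_5); drop it and the last strand → 5 strands.
  Deconjugate: the word is γ·β·γ⁻¹ with γ = s1 (prefix) and γ⁻¹ = s1^-1 (suffix); strip both.
  Destabilize: the word has the form β·s4^-1 where s4^-1 occurs only as the final letter (β ∈ B_4); drop it and the last strand → 4 strands.
Reduced to β = s3 s3 s1^-1 s2 s3 s2 s2 s2 s3 on 4 strands, 9 crossings.
Compute on β:
Braid: s3 s3 s1^-1 s2 s3 s2 s2 s2 s3 on 4 strands, 9 crossings.
Writhe w = (#positive) - (#negative) = 8 - 1 = 7.
State-sum expansion of <K>. There are 2^9 = 512 states.
For each crossing: s=0 is the vertical smoothing, s=1 horizontal. Crossing k contributes A^(sign_k * (1 - 2*s_k)); loop factor d = -A^2 - A^-2.
Tabulate the states by total A-exponent and number of loops L (A-exp: L × count):
  A^9: L=3 ×1
  A^7: L=2 ×8, L=4 ×1
  A^5: L=1 ×16, L=3 ×20
  A^3: L=2 ×64, L=4 ×20
  A^1: L=1 ×9, L=3 ×107, L=5 ×10
  A^-1: L=2 ×27, L=4 ×97, L=6 ×2
  A^-3: L=3 ×33, L=5 ×51
  A^-5: L=4 ×21, L=6 ×15
  A^-7: L=5 ×7, L=7 ×2
  A^-9: L=6 ×1
Each group contributes A^e * Σ count * d^(L-1):
Powers of d = -A^2 - A^-2: d^2 = A^4 + 2 + A^-4; d^3 = -A^6 - 3*A^2 - 3*A^-2 - A^-6; d^4 = A^8 + 4*A^4 + 6 + 4*A^-4 + A^-8; d^5 = -A^10 - 5*A^6 - 10*A^2 - 10*A^-2 - 5*A^-6 - A^-10; d^6 = A^12 + 6*A^8 + 15*A^4 + 20 + 15*A^-4 + 6*A^-8 + A^-12.
  A^9 * (d^2) = A^13 + 2*A^9 + A^5
  A^7 * (8*d + d^3) = -A^13 - 11*A^9 - 11*A^5 - A
  A^5 * (16 + 20*d^2) = 20*A^9 + 56*A^5 + 20*A
  A^3 * (64*d + 20*d^3) = -20*A^9 - 124*A^5 - 124*A - 20*A^-3
  A^1 * (9 + 107*d^2 + 10*d^4) = 10*A^9 + 147*A^5 + 283*A + 147*A^-3 + 10*A^-7
  A^-1 * (27*d + 97*d^3 + 2*d^5) = -2*A^9 - 107*A^5 - 338*A - 338*A^-3 - 107*A^-7 - 2*A^-11
  A^-3 * (33*d^2 + 51*d^4) = 51*A^5 + 237*A + 372*A^-3 + 237*A^-7 + 51*A^-11
  A^-5 * (21*d^3 + 15*d^5) = -15*A^5 - 96*A - 213*A^-3 - 213*A^-7 - 96*A^-11 - 15*A^-15
  A^-7 * (7*d^4 + 2*d^6) = 2*A^5 + 19*A + 58*A^-3 + 82*A^-7 + 58*A^-11 + 19*A^-15 + 2*A^-19
  A^-9 * (d^5) = -A - 5*A^-3 - 10*A^-7 - 10*A^-11 - 5*A^-15 - A^-19
Summing the groups: <K> = -A^9 - A + A^-3 - A^-7 + A^-11 - A^-15 + A^-19
Normalise by the writhe: (-A^3)^(-w) = (-A^3)^(-7) = -A^-21, so f(A) = -A^-21 * <K> = A^-12 + A^-20 - A^-24 + A^-28 - A^-32 + A^-36 - A^-40.
Substitute A = t^(-1/4), i.e. A^e → t^(-e/4): V(t) = -t^10 + t^9 - t^8 + t^7 - t^6 + t^5 + t^3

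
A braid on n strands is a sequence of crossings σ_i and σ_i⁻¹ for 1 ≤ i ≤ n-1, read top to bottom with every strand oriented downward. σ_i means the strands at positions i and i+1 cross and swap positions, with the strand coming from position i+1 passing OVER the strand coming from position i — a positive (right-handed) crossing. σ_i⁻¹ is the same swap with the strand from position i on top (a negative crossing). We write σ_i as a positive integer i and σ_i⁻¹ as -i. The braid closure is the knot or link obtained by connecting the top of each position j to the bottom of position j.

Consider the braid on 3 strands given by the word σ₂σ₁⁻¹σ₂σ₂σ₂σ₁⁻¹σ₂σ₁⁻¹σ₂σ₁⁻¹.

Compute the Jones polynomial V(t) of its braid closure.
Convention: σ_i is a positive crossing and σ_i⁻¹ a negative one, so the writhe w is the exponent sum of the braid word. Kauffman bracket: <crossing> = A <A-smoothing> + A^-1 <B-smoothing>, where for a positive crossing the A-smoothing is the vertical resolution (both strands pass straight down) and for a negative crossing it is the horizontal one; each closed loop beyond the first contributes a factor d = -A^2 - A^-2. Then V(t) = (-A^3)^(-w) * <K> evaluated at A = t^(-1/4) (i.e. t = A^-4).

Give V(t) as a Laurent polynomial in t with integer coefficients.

t^7 - 4*t^6 + 7*t^5 - 11*t^4 + 14*t^3 - 14*t^2 + 14*t - 10 + 7*t^-1 - 4*t^-2 + t^-3

Derivation:
Braid: s2 s1^-1 s2 s2 s2 s1^-1 s2 s1^-1 s2 s1^-1 on 3 strands, 10 crossings.
Writhe w = (#positive) - (#negative) = 6 - 4 = 2.
Enumerate smoothing states for the bracket polynomial. There are 2^10 = 1024 states.
Smooth each crossing (0=||, 1=⌣⌢); contribution A^(Σ sign_k(1-2s_k)) * d^(L-1).
Tabulate the states by total A-exponent and number of loops L (A-exp: L × count):
  A^10: L=5 ×1
  A^8: L=4 ×10
  A^6: L=3 ×42, L=5 ×3
  A^4: L=2 ×90, L=4 ×29, L=6 ×1
  A^2: L=1 ×87, L=3 ×110, L=5 ×13
  A^0: L=2 ×179, L=4 ×71, L=6 ×2
  A^-2: L=3 ×187, L=5 ×23
  A^-4: L=4 ×117, L=6 ×3
  A^-6: L=5 ×45
  A^-8: L=6 ×10
  A^-10: L=7 ×1
Each group contributes A^e * Σ count * d^(L-1):
Powers of d = -A^2 - A^-2: d^2 = A^4 + 2 + A^-4; d^3 = -A^6 - 3*A^2 - 3*A^-2 - A^-6; d^4 = A^8 + 4*A^4 + 6 + 4*A^-4 + A^-8; d^5 = -A^10 - 5*A^6 - 10*A^2 - 10*A^-2 - 5*A^-6 - A^-10; d^6 = A^12 + 6*A^8 + 15*A^4 + 20 + 15*A^-4 + 6*A^-8 + A^-12.
  A^10 * (d^4) = A^18 + 4*A^14 + 6*A^10 + 4*A^6 + A^2
  A^8 * (10*d^3) = -10*A^14 - 30*A^10 - 30*A^6 - 10*A^2
  A^6 * (42*d^2 + 3*d^4) = 3*A^14 + 54*A^10 + 102*A^6 + 54*A^2 + 3*A^-2
  A^4 * (90*d + 29*d^3 + d^5) = -A^14 - 34*A^10 - 187*A^6 - 187*A^2 - 34*A^-2 - A^-6
  A^2 * (87 + 110*d^2 + 13*d^4) = 13*A^10 + 162*A^6 + 385*A^2 + 162*A^-2 + 13*A^-6
  A^0 * (179*d + 71*d^3 + 2*d^5) = -2*A^10 - 81*A^6 - 412*A^2 - 412*A^-2 - 81*A^-6 - 2*A^-10
  A^-2 * (187*d^2 + 23*d^4) = 23*A^6 + 279*A^2 + 512*A^-2 + 279*A^-6 + 23*A^-10
  A^-4 * (117*d^3 + 3*d^5) = -3*A^6 - 132*A^2 - 381*A^-2 - 381*A^-6 - 132*A^-10 - 3*A^-14
  A^-6 * (45*d^4) = 45*A^2 + 180*A^-2 + 270*A^-6 + 180*A^-10 + 45*A^-14
  A^-8 * (10*d^5) = -10*A^2 - 50*A^-2 - 100*A^-6 - 100*A^-10 - 50*A^-14 - 10*A^-18
  A^-10 * (d^6) = A^2 + 6*A^-2 + 15*A^-6 + 20*A^-10 + 15*A^-14 + 6*A^-18 + A^-22
Summing the groups: <K> = A^18 - 4*A^14 + 7*A^10 - 10*A^6 + 14*A^2 - 14*A^-2 + 14*A^-6 - 11*A^-10 + 7*A^-14 - 4*A^-18 + A^-22
Normalise by the writhe: (-A^3)^(-w) = (-A^3)^(-2) = A^-6, so f(A) = A^-6 * <K> = A^12 - 4*A^8 + 7*A^4 - 10 + 14*A^-4 - 14*A^-8 + 14*A^-12 - 11*A^-16 + 7*A^-20 - 4*A^-24 + A^-28.
Substitute A = t^(-1/4), i.e. A^e → t^(-e/4): V(t) = t^7 - 4*t^6 + 7*t^5 - 11*t^4 + 14*t^3 - 14*t^2 + 14*t - 10 + 7*t^-1 - 4*t^-2 + t^-3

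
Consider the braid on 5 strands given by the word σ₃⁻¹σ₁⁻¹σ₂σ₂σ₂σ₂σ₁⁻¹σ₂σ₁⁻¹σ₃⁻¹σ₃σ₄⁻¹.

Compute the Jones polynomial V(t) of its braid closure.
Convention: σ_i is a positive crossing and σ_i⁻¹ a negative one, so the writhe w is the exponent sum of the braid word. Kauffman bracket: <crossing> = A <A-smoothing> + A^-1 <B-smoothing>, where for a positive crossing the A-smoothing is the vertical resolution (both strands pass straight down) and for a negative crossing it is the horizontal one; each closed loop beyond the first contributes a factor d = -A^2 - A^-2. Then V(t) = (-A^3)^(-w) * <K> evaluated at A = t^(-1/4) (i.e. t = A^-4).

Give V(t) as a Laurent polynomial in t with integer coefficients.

The presented braid s3^-1 s1^-1 s2 s2 s2 s2 s1^-1 s2 s1^-1 s3^-1 s3 s4^-1 on 5 strands reduces by inverse Markov moves (closure unchanged at each step):
  Destabilize: the word has the form β·s4^-1 where s4^-1 occurs only as the final letter (β ∈ B_4); drop it and the last strand → 4 strands.
  Deconjugate: the word is γ·β·γ⁻¹ with γ = s3^-1 (prefix) and γ⁻¹ = s3 (suffix); strip both.
  Destabilize: the word has the form β·s3^-1 where s3^-1 occurs only as the final letter (β ∈ B_3); drop it and the last strand → 3 strands.
Reduced to β = s1^-1 s2 s2 s2 s2 s1^-1 s2 s1^-1 on 3 strands, 8 crossings.
Compute on β:
Braid: s1^-1 s2 s2 s2 s2 s1^-1 s2 s1^-1 on 3 strands, 8 crossings.
Writhe w = (#positive) - (#negative) = 5 - 3 = 2.
Computing the Kauffman bracket via state sum. There are 2^8 = 256 states.
Each crossing splits two ways (0=vertical, 1=horizontal). The state's weight is A^(#A-smoothings - #B-smoothings) * d^(loops - 1).
Tabulate the states by total A-exponent and number of loops L (A-exp: L × count):
  A^8: L=4 ×1
  A^6: L=3 ×8
  A^4: L=2 ×22, L=4 ×6
  A^2: L=1 ×23, L=3 ×29, L=5 ×4
  A^0: L=2 ×47, L=4 ×22, L=6 ×1
  A^-2: L=3 ×48, L=5 ×8
  A^-4: L=4 ×27, L=6 ×1
  A^-6: L=5 ×8
  A^-8: L=6 ×1
Each group contributes A^e * Σ count * d^(L-1):
Powers of d = -A^2 - A^-2: d^2 = A^4 + 2 + A^-4; d^3 = -A^6 - 3*A^2 - 3*A^-2 - A^-6; d^4 = A^8 + 4*A^4 + 6 + 4*A^-4 + A^-8; d^5 = -A^10 - 5*A^6 - 10*A^2 - 10*A^-2 - 5*A^-6 - A^-10.
  A^8 * (d^3) = -A^14 - 3*A^10 - 3*A^6 - A^2
  A^6 * (8*d^2) = 8*A^10 + 16*A^6 + 8*A^2
  A^4 * (22*d + 6*d^3) = -6*A^10 - 40*A^6 - 40*A^2 - 6*A^-2
  A^2 * (23 + 29*d^2 + 4*d^4) = 4*A^10 + 45*A^6 + 105*A^2 + 45*A^-2 + 4*A^-6
  A^0 * (47*d + 22*d^3 + d^5) = -A^10 - 27*A^6 - 123*A^2 - 123*A^-2 - 27*A^-6 - A^-10
  A^-2 * (48*d^2 + 8*d^4) = 8*A^6 + 80*A^2 + 144*A^-2 + 80*A^-6 + 8*A^-10
  A^-4 * (27*d^3 + d^5) = -A^6 - 32*A^2 - 91*A^-2 - 91*A^-6 - 32*A^-10 - A^-14
  A^-6 * (8*d^4) = 8*A^2 + 32*A^-2 + 48*A^-6 + 32*A^-10 + 8*A^-14
  A^-8 * (d^5) = -A^2 - 5*A^-2 - 10*A^-6 - 10*A^-10 - 5*A^-14 - A^-18
Summing the groups: <K> = -A^14 + 2*A^10 - 2*A^6 + 4*A^2 - 4*A^-2 + 4*A^-6 - 3*A^-10 + 2*A^-14 - A^-18
Normalise by the writhe: (-A^3)^(-w) = (-A^3)^(-2) = A^-6, so f(A) = A^-6 * <K> = -A^8 + 2*A^4 - 2 + 4*A^-4 - 4*A^-8 + 4*A^-12 - 3*A^-16 + 2*A^-20 - A^-24.
Substitute A = t^(-1/4), i.e. A^e → t^(-e/4): V(t) = -t^6 + 2*t^5 - 3*t^4 + 4*t^3 - 4*t^2 + 4*t - 2 + 2*t^-1 - t^-2

Answer: -t^6 + 2*t^5 - 3*t^4 + 4*t^3 - 4*t^2 + 4*t - 2 + 2*t^-1 - t^-2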